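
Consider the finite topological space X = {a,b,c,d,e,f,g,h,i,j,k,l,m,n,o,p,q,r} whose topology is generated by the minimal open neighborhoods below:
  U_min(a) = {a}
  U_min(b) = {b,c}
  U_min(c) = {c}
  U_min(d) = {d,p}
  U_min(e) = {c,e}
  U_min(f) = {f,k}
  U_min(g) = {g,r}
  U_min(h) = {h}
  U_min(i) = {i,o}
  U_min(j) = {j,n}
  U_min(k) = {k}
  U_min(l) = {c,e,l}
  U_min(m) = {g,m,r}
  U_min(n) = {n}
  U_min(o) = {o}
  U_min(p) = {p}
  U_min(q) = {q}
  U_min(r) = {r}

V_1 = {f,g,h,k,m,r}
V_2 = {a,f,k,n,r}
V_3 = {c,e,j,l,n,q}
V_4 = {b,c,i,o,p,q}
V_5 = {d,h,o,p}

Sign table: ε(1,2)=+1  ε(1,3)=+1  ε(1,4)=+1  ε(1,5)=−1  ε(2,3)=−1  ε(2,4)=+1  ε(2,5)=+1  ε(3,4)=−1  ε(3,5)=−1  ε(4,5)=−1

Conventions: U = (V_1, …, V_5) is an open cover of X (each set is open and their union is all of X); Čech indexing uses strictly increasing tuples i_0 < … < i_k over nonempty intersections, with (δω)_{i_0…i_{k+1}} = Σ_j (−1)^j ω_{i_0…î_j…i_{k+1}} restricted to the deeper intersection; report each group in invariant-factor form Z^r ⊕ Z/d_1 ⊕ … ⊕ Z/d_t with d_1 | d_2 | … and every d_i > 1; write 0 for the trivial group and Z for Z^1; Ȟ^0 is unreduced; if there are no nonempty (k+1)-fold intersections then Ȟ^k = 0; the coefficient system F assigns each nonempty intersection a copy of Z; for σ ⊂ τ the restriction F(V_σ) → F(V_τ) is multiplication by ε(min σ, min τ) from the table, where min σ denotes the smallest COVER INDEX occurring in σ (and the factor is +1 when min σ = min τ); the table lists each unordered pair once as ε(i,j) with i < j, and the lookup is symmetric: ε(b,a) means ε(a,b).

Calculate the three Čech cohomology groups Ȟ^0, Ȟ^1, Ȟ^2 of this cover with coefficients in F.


intersection data:
  V12={f,k,r} V15={h} V23={n} V34={c,q} V45={o,p}
C dims 5,5; δ0: rk 4, SNF 1^4
Ȟ^0 = (5 − 4) − 0 = 1, so Ȟ^0 ≅ Z
Ȟ^1 = (5 − 0) − 4 = 1, so Ȟ^1 ≅ Z
Ȟ^2 = (0 − 0) − 0 = 0, so Ȟ^2 ≅ 0

Ȟ^0(U;F) ≅ Z; Ȟ^1(U;F) ≅ Z; Ȟ^2(U;F) ≅ 0


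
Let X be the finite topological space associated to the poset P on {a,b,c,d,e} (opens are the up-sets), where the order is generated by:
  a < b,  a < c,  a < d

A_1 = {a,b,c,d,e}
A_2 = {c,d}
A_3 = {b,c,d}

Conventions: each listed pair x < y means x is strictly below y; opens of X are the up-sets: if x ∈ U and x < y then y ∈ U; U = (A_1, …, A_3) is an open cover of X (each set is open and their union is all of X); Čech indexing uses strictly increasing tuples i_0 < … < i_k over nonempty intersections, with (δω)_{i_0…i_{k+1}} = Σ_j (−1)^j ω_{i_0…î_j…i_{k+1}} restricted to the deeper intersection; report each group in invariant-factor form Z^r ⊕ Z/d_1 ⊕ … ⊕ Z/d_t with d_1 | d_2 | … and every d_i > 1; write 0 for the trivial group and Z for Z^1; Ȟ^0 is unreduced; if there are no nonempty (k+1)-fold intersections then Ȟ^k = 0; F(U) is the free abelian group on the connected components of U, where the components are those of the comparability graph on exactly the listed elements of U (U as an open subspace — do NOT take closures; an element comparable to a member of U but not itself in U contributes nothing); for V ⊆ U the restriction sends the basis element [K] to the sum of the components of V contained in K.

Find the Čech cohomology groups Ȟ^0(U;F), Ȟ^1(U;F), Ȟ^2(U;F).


nerve of the cover:
  A12={c,d} A13={b,c,d} A23={c,d}
  A123={c,d}
components per intersection:
  A1: {a,b,c,d} {e}
  A2: {c} {d}
  A3: {b} {c} {d}
  A12: {c} {d}
  A13: {b} {c} {d}
  A23: {c} {d}
  A123: {c} {d}
C dims 7,7,2; δ0: rk 5, SNF 1^5; δ1: rk 2, SNF 1^2
Ȟ^0 = (7 − 5) − 0 = 2, so Ȟ^0 ≅ Z^2
Ȟ^1 = (7 − 2) − 5 = 0, so Ȟ^1 ≅ 0
Ȟ^2 = (2 − 0) − 2 = 0, so Ȟ^2 ≅ 0

Ȟ^0 = Z^2, Ȟ^1 = 0 and Ȟ^2 = 0


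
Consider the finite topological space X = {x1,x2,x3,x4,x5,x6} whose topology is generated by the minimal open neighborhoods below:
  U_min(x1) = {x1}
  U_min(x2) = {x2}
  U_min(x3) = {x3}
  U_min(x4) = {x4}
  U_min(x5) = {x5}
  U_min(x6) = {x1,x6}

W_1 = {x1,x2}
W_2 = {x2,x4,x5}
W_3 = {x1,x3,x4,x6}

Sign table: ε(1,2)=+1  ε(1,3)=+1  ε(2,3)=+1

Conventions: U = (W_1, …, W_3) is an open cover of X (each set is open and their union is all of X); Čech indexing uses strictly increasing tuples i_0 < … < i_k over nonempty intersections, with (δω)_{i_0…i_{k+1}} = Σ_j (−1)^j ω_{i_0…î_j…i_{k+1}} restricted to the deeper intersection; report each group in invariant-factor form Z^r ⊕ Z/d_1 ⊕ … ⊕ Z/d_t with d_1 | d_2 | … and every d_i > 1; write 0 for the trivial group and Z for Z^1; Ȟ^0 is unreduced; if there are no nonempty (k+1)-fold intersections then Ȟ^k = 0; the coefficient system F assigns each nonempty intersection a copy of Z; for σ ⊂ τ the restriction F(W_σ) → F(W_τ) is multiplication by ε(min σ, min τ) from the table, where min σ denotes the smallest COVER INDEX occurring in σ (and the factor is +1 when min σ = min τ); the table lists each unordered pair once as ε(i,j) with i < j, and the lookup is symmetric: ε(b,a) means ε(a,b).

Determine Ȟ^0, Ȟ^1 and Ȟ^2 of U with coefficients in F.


nerve of the cover:
  W12={x2} W13={x1} W23={x4}
C dims 3,3; δ0: rk 2, SNF 1^2
Ȟ^0 = (3 − 2) − 0 = 1, so Ȟ^0 ≅ Z
Ȟ^1 = (3 − 0) − 2 = 1, so Ȟ^1 ≅ Z
Ȟ^2 = (0 − 0) − 0 = 0, so Ȟ^2 ≅ 0

Ȟ^0 = Z,  Ȟ^1 = Z,  Ȟ^2 = 0


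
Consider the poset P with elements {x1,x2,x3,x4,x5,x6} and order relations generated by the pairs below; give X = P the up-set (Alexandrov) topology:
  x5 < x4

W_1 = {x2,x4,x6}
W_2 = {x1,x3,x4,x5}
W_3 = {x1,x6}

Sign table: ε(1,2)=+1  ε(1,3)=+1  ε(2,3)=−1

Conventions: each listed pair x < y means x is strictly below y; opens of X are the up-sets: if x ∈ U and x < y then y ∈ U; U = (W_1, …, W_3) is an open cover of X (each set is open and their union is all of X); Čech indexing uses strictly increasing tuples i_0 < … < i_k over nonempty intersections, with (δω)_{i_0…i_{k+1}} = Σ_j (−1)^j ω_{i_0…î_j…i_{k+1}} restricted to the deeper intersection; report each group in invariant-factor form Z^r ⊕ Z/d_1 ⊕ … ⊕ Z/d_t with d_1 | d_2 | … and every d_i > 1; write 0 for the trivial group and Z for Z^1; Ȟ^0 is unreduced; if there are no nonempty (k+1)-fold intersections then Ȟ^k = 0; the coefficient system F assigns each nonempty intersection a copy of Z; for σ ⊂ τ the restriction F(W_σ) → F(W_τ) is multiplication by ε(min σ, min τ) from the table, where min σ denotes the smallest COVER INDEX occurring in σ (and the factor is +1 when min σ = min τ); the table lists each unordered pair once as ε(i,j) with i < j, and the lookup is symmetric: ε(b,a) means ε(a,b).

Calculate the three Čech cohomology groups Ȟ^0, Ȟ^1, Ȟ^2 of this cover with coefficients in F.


nonempty overlaps:
  W12={x4} W13={x6} W23={x1}
C dims 3,3; δ0: rk 3, SNF 1^2·2
degree 0: 3−3−0 = 0 → Ȟ^0 ≅ 0
degree 1: 3−0−3 = 0 plus torsion [2] → Ȟ^1 ≅ Z/2
degree 2: 0−0−0 = 0 → Ȟ^2 ≅ 0

Ȟ^0(U;F) ≅ 0,  Ȟ^1(U;F) ≅ Z/2,  Ȟ^2(U;F) ≅ 0


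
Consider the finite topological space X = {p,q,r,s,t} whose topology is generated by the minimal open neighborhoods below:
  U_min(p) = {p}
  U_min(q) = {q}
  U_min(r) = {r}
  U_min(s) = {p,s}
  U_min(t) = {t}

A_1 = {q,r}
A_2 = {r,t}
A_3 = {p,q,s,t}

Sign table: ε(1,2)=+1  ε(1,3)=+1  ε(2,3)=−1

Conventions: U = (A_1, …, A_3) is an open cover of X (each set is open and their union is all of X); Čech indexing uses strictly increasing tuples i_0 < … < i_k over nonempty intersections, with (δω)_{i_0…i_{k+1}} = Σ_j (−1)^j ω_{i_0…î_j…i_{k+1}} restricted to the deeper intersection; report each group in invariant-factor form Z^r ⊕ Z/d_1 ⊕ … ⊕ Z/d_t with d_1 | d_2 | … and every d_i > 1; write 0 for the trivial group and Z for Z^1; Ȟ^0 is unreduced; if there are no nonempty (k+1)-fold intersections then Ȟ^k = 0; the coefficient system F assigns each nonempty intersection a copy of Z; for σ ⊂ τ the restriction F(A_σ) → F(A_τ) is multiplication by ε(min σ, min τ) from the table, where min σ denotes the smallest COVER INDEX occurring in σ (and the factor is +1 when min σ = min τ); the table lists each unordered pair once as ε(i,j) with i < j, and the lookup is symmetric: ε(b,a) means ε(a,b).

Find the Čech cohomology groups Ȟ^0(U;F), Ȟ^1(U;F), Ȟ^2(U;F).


cover nerve:
  A12={r} A13={q} A23={t}
C dims 3,3; δ0: rk 3, SNF 1^2·2
Ȟ^0: (3−3)−0=0 ⇒ 0
Ȟ^1: (3−0)−3=0 plus torsion [2] ⇒ Z/2
Ȟ^2: (0−0)−0=0 ⇒ 0

Ȟ^0 = 0; Ȟ^1 = Z/2; Ȟ^2 = 0


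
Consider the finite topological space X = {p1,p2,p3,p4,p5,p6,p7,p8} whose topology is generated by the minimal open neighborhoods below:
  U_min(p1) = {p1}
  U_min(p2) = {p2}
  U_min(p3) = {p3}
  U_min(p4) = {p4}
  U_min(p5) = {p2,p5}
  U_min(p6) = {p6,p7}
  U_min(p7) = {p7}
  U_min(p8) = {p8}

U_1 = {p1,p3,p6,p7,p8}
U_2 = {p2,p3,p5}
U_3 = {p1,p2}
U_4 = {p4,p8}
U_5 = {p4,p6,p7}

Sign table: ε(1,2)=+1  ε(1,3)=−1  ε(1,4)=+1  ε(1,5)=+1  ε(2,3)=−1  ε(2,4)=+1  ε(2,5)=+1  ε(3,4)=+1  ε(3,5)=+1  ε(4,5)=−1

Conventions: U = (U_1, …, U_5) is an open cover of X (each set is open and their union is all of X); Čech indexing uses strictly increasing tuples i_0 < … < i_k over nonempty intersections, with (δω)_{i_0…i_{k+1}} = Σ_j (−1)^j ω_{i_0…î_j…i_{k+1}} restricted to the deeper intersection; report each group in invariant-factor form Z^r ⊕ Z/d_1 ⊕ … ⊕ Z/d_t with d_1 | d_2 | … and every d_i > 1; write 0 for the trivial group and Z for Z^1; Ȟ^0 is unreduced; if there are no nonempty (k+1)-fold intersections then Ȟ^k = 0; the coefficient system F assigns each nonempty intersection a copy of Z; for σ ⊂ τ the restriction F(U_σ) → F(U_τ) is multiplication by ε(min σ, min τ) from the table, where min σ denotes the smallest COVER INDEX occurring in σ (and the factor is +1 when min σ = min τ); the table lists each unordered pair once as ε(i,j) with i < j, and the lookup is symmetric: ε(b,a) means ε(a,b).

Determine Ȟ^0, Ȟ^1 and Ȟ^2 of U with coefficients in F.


nonempty overlaps:
  U12={p3} U13={p1} U14={p8} U15={p6,p7} U23={p2} U45={p4}
C dims 5,6; δ0: rk 5, SNF 1^4·2
degree 0: 5−5−0 = 0 → Ȟ^0 ≅ 0
degree 1: 6−0−5 = 1 plus torsion [2] → Ȟ^1 ≅ Z ⊕ Z/2
degree 2: 0−0−0 = 0 → Ȟ^2 ≅ 0

Ȟ^0(U;F) ≅ 0; Ȟ^1(U;F) ≅ Z ⊕ Z/2; Ȟ^2(U;F) ≅ 0


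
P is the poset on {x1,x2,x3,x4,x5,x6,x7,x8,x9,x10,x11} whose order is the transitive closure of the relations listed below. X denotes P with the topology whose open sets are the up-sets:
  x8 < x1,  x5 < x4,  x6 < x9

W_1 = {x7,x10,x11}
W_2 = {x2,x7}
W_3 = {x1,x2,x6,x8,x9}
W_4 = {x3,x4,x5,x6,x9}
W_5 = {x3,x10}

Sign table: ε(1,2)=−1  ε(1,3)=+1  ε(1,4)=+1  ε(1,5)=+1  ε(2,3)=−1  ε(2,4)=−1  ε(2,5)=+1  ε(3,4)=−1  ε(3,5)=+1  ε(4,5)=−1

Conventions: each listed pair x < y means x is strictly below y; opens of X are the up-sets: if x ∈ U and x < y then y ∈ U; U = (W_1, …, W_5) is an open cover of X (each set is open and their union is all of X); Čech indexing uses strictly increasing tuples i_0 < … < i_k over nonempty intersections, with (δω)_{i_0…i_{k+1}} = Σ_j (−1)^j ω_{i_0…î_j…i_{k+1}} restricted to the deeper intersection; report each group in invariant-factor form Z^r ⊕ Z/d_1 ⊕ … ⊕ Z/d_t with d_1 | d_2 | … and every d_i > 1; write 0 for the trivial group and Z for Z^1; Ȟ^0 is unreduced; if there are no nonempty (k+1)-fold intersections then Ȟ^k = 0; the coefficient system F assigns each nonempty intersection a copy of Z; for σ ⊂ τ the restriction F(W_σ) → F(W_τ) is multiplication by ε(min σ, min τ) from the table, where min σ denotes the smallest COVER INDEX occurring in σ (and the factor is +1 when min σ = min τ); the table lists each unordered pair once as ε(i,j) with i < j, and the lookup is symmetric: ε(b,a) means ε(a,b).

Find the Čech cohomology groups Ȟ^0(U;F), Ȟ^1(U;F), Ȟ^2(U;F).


intersection data:
  W12={x7} W15={x10} W23={x2} W34={x6,x9} W45={x3}
C dims 5,5; δ0: rk 4, SNF 1^4
Ȟ^0 = (5 − 4) − 0 = 1, so Ȟ^0 ≅ Z
Ȟ^1 = (5 − 0) − 4 = 1, so Ȟ^1 ≅ Z
Ȟ^2 = (0 − 0) − 0 = 0, so Ȟ^2 ≅ 0

Ȟ^0(U;F) ≅ Z; Ȟ^1(U;F) ≅ Z; Ȟ^2(U;F) ≅ 0


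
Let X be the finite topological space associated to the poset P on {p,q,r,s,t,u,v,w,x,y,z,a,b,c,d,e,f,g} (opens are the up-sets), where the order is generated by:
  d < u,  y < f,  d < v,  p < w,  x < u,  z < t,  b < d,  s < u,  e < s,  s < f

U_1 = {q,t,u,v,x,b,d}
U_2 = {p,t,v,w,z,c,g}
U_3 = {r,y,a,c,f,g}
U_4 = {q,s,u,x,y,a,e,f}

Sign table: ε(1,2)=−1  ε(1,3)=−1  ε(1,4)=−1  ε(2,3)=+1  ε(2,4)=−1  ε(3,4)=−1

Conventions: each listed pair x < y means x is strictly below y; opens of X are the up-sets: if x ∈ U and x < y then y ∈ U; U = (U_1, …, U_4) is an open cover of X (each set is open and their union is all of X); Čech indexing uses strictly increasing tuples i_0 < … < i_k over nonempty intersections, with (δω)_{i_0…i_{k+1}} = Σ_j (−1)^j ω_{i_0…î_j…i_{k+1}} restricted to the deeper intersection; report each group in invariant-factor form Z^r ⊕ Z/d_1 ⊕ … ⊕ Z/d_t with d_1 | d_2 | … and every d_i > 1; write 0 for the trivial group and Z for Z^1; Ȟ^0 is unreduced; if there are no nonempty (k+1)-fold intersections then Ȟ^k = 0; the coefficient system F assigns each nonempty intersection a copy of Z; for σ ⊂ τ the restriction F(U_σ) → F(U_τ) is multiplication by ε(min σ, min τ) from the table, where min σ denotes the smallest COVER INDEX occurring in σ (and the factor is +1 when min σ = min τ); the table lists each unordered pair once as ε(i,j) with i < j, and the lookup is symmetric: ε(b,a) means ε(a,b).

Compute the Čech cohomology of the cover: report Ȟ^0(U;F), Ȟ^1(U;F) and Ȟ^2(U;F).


Ȟ^0(U;F) ≅ 0,  Ȟ^1(U;F) ≅ Z/2,  Ȟ^2(U;F) ≅ 0

intersection data:
  U12={t,v} U14={q,u,x} U23={c,g} U34={y,a,f}
C dims 4,4; δ0: rk 4, SNF 1^3·2
Ȟ^0 = (4 − 4) − 0 = 0, so Ȟ^0 ≅ 0
Ȟ^1 = (4 − 0) − 4 = 0 plus torsion [2], so Ȟ^1 ≅ Z/2
Ȟ^2 = (0 − 0) − 0 = 0, so Ȟ^2 ≅ 0


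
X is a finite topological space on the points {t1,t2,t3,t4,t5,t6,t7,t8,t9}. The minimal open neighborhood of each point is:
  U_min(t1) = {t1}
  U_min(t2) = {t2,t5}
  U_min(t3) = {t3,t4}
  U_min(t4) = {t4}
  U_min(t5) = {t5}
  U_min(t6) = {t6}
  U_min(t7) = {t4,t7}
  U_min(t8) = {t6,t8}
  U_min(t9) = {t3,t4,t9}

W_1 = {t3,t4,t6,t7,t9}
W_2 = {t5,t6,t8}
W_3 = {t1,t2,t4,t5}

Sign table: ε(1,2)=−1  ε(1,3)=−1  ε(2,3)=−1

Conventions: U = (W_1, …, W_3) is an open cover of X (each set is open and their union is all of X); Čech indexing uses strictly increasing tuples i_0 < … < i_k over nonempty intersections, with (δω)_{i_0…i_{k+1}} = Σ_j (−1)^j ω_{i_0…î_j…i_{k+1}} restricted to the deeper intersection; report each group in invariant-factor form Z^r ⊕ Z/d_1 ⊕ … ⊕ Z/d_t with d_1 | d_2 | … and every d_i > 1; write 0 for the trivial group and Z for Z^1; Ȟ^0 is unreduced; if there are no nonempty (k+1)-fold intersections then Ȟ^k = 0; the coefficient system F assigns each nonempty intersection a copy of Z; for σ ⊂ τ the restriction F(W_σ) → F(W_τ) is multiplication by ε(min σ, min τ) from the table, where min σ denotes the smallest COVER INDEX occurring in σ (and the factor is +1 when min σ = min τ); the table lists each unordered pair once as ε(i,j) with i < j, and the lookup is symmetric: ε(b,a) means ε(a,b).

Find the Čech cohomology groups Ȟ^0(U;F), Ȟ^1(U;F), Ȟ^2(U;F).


Ȟ^0 ≅ 0,  Ȟ^1 ≅ Z/2,  Ȟ^2 ≅ 0

nonempty overlaps:
  W12={t6} W13={t4} W23={t5}
C dims 3,3; δ0: rk 3, SNF 1^2·2
degree 0: 3−3−0 = 0 → Ȟ^0 ≅ 0
degree 1: 3−0−3 = 0 plus torsion [2] → Ȟ^1 ≅ Z/2
degree 2: 0−0−0 = 0 → Ȟ^2 ≅ 0


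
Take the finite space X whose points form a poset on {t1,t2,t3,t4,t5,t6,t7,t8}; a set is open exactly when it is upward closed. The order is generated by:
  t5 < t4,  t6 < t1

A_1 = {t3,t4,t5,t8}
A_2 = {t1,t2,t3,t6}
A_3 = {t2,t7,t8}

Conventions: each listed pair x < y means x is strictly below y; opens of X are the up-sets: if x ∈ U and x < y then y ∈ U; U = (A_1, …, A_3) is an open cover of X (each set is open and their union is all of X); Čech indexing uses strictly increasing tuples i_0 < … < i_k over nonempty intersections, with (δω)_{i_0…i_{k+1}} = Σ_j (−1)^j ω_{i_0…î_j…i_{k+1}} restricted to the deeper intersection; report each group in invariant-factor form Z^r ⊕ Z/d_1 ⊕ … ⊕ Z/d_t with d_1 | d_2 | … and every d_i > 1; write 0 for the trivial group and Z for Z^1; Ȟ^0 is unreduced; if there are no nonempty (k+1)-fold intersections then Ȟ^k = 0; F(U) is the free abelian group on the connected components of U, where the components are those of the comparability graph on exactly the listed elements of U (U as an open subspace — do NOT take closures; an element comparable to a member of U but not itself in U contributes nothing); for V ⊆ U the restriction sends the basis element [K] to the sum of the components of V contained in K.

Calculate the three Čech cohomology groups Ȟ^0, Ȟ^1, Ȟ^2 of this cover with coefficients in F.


Ȟ^0(U;F) ≅ Z^6, Ȟ^1(U;F) ≅ 0 and Ȟ^2(U;F) ≅ 0

cover nerve:
  A12={t3} A13={t8} A23={t2}
components per intersection:
  A1: {t3} {t4,t5} {t8}
  A2: {t1,t6} {t2} {t3}
  A3: {t2} {t7} {t8}
  A12: {t3}
  A13: {t8}
  A23: {t2}
C dims 9,3; δ0: rk 3, SNF 1^3
Ȟ^0: (9−3)−0=6 ⇒ Z^6
Ȟ^1: (3−0)−3=0 ⇒ 0
Ȟ^2: (0−0)−0=0 ⇒ 0


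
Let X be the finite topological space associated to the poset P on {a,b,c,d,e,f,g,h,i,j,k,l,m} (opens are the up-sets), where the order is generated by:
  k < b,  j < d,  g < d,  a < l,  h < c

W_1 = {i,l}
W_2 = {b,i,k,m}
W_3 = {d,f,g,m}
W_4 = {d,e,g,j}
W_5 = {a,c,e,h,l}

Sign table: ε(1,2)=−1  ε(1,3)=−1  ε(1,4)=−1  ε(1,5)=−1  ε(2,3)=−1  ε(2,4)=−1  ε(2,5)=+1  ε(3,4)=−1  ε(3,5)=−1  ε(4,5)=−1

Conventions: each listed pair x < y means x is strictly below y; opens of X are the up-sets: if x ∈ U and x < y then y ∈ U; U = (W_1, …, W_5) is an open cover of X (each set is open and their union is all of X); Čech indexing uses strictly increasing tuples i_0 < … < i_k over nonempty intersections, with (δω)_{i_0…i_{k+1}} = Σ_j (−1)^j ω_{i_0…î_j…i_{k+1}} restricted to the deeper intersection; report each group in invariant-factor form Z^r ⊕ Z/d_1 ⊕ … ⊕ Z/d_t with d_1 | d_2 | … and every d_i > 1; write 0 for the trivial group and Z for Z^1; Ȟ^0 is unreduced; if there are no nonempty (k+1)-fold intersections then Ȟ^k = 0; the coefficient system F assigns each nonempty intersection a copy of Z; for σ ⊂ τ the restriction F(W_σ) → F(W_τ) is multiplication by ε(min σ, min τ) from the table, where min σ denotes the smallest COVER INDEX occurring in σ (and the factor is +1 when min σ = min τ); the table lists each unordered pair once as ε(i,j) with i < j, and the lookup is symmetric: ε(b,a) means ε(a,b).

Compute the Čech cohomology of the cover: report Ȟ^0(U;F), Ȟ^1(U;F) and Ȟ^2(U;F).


Ȟ^0 = 0,  Ȟ^1 = Z/2,  Ȟ^2 = 0

intersection data:
  W12={i} W15={l} W23={m} W34={d,g} W45={e}
C dims 5,5; δ0: rk 5, SNF 1^4·2
Ȟ^0 = (5 − 5) − 0 = 0, so Ȟ^0 ≅ 0
Ȟ^1 = (5 − 0) − 5 = 0 plus torsion [2], so Ȟ^1 ≅ Z/2
Ȟ^2 = (0 − 0) − 0 = 0, so Ȟ^2 ≅ 0


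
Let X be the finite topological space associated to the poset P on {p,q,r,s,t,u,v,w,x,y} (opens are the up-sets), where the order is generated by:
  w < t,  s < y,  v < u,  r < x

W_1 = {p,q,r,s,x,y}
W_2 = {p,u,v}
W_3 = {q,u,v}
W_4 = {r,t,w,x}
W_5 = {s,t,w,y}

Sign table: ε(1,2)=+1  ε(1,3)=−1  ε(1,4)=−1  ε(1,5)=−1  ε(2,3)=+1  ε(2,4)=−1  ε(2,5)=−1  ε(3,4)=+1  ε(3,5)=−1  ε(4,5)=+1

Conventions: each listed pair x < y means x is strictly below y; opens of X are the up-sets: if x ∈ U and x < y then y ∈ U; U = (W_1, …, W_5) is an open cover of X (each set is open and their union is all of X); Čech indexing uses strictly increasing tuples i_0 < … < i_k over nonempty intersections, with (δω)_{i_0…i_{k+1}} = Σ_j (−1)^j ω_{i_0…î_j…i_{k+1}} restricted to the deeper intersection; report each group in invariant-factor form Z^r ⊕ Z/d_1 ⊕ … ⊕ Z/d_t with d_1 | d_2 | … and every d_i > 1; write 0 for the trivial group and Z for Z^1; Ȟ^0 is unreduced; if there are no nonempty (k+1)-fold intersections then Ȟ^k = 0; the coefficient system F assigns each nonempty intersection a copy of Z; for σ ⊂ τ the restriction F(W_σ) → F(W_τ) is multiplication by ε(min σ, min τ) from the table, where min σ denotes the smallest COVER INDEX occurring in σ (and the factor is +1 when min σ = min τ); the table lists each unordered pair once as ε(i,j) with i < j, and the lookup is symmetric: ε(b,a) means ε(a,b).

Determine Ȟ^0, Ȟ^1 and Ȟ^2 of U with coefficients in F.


nonempty intersections:
  W12={p} W13={q} W14={r,x} W15={s,y} W23={u,v} W45={t,w}
C dims 5,6; δ0: rk 5, SNF 1^4·2
Ȟ^0: (5−5)−0=0 ⇒ 0
Ȟ^1: (6−0)−5=1 plus torsion [2] ⇒ Z ⊕ Z/2
Ȟ^2: (0−0)−0=0 ⇒ 0

Ȟ^0(U;F) ≅ 0, Ȟ^1(U;F) ≅ Z ⊕ Z/2 and Ȟ^2(U;F) ≅ 0


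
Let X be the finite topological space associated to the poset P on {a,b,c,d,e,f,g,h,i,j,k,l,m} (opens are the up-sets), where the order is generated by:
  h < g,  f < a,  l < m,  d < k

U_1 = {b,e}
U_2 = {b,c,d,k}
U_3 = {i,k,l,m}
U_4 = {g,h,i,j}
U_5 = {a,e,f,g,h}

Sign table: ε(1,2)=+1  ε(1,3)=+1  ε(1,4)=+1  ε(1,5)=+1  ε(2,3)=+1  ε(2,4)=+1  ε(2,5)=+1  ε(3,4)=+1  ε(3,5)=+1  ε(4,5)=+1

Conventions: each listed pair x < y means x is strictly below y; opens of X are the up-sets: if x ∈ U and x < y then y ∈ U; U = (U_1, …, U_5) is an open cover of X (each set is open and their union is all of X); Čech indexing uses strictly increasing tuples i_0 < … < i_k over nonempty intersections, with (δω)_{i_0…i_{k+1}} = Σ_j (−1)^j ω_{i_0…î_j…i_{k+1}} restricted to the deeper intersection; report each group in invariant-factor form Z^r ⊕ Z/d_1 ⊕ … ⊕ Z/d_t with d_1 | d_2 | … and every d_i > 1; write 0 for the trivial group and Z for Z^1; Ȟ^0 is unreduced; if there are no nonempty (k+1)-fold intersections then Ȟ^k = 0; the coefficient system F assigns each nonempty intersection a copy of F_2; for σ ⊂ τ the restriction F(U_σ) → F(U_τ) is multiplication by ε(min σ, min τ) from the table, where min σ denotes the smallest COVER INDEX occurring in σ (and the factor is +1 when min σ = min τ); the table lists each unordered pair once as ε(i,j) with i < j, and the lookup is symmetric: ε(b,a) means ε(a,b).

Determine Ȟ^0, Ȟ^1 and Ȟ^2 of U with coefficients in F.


Ȟ^0 ≅ Z/2, Ȟ^1 ≅ Z/2, Ȟ^2 ≅ 0

nonempty overlaps:
  U12={b} U15={e} U23={k} U34={i} U45={g,h}
C dims 5,5; δ0: rk_F2 4
degree 0: 5−4−0 = 1 → Ȟ^0 ≅ Z/2
degree 1: 5−0−4 = 1 → Ȟ^1 ≅ Z/2
degree 2: 0−0−0 = 0 → Ȟ^2 ≅ 0


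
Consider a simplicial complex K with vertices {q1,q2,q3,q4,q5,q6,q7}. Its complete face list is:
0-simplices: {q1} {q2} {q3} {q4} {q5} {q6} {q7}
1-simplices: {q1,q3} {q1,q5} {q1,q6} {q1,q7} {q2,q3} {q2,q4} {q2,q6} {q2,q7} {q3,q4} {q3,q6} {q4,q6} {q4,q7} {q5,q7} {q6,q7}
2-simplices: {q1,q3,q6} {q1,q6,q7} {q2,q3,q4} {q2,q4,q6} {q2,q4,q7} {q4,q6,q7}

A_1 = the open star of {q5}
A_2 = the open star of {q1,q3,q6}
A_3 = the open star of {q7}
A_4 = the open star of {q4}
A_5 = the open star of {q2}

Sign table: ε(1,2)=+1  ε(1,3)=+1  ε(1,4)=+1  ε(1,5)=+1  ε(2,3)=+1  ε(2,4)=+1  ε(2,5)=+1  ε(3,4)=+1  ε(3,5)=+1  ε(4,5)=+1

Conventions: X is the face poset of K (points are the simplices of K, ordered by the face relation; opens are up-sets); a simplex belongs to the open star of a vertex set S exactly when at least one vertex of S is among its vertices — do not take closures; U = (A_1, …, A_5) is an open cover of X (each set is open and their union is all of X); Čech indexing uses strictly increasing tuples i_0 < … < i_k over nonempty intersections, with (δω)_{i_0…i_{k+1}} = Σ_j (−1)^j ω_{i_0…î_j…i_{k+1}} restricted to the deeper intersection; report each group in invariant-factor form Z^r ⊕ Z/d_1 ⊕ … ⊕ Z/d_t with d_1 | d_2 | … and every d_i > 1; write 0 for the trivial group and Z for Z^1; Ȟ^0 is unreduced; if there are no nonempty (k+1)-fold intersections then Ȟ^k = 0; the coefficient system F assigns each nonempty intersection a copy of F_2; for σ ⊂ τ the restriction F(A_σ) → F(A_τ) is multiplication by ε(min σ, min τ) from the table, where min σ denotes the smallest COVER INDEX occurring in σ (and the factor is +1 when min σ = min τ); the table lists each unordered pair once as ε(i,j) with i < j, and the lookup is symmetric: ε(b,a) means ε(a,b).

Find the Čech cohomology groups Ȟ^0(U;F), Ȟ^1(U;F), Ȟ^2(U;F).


Ȟ^0 ≅ Z/2; Ȟ^1 ≅ Z/2; Ȟ^2 ≅ 0

cover nerve:
  A1={{q5},{q1,q5},{q5,q7}} A2={{q1},{q3},{q6},{q1,q3},{q1,q5},{q1,q6},{q1,q7},{q2,q3},{q2,q6},{q3,q4},{q3,q6},{q4,q6},{q6,q7},{q1,q3,q6},{q1,q6,q7},{q2,q3,q4},{q2,q4,q6},{q4,q6,q7}} A3={{q7},{q1,q7},{q2,q7},{q4,q7},{q5,q7},{q6,q7},{q1,q6,q7},{q2,q4,q7},{q4,q6,q7}} A4={{q4},{q2,q4},{q3,q4},{q4,q6},{q4,q7},{q2,q3,q4},{q2,q4,q6},{q2,q4,q7},{q4,q6,q7}} A5={{q2},{q2,q3},{q2,q4},{q2,q6},{q2,q7},{q2,q3,q4},{q2,q4,q6},{q2,q4,q7}}
  A12={{q1,q5}} A13={{q5,q7}} A23={{q1,q7},{q6,q7},{q1,q6,q7},{q4,q6,q7}} A24={{q3,q4},{q4,q6},{q2,q3,q4},{q2,q4,q6},{q4,q6,q7}} A25={{q2,q3},{q2,q6},{q2,q3,q4},{q2,q4,q6}} A34={{q4,q7},{q2,q4,q7},{q4,q6,q7}} A35={{q2,q7},{q2,q4,q7}} A45={{q2,q4},{q2,q3,q4},{q2,q4,q6},{q2,q4,q7}}
  A234={{q4,q6,q7}} A245={{q2,q3,q4},{q2,q4,q6}} A345={{q2,q4,q7}}
C dims 5,8,3; δ0: rk_F2 4; δ1: rk_F2 3
Ȟ^0: (5−4)−0=1 ⇒ Z/2
Ȟ^1: (8−3)−4=1 ⇒ Z/2
Ȟ^2: (3−0)−3=0 ⇒ 0


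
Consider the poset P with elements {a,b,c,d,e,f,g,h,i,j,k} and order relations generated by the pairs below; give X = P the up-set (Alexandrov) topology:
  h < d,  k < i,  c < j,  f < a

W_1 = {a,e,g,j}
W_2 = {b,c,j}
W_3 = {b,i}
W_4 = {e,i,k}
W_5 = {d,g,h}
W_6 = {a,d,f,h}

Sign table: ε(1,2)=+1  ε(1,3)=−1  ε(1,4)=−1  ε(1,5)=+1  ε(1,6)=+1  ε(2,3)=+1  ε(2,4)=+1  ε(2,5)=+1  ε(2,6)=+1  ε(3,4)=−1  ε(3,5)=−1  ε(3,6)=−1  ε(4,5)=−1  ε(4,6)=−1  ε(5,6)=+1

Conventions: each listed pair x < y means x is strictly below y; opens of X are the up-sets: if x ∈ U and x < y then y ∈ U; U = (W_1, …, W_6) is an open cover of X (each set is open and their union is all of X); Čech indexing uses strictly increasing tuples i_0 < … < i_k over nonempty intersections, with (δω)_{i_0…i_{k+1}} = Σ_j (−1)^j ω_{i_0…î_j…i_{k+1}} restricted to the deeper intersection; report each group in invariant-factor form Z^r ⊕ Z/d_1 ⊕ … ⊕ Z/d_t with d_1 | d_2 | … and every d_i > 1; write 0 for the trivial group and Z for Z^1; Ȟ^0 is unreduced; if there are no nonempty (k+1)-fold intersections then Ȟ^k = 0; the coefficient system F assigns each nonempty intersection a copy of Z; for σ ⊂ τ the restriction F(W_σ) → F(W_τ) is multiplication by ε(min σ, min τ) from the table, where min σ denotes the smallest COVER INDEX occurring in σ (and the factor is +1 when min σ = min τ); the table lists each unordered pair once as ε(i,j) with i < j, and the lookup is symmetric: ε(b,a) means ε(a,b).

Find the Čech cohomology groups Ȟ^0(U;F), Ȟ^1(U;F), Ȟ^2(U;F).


Ȟ^0 ≅ Z, Ȟ^1 ≅ Z^2, Ȟ^2 ≅ 0

nerve of the cover:
  W12={j} W14={e} W15={g} W16={a} W23={b} W34={i} W56={d,h}
C dims 6,7; δ0: rk 5, SNF 1^5
Ȟ^0 = (6 − 5) − 0 = 1, so Ȟ^0 ≅ Z
Ȟ^1 = (7 − 0) − 5 = 2, so Ȟ^1 ≅ Z^2
Ȟ^2 = (0 − 0) − 0 = 0, so Ȟ^2 ≅ 0


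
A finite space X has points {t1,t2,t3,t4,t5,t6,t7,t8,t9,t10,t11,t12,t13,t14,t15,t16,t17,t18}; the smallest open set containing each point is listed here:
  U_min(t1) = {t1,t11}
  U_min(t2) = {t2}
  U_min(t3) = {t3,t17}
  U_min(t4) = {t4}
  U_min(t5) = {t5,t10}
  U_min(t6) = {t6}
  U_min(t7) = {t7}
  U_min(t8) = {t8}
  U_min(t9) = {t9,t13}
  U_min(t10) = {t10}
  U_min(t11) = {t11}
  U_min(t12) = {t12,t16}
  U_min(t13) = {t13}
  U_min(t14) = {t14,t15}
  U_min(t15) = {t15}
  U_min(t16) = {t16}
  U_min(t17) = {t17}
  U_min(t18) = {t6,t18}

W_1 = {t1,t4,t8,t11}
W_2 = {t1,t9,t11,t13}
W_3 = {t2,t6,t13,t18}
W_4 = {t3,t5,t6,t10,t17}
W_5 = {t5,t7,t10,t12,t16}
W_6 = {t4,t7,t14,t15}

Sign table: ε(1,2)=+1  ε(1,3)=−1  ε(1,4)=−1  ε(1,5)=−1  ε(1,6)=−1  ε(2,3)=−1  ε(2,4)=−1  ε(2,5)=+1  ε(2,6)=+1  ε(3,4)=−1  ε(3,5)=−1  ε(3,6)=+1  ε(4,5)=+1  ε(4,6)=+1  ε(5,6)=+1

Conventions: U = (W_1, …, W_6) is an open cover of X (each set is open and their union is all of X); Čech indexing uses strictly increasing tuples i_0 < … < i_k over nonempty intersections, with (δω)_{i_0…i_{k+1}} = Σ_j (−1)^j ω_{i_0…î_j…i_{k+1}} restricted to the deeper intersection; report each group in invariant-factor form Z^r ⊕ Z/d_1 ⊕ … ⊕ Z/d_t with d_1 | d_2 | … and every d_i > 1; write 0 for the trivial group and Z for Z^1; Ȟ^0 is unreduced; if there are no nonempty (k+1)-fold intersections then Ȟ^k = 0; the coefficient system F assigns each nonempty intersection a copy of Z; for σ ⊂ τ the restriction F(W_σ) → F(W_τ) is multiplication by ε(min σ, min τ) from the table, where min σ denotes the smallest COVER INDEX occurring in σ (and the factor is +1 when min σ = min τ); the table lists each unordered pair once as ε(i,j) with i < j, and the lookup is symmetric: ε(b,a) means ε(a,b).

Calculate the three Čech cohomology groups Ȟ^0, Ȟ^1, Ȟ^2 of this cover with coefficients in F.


Ȟ^0(U;F) ≅ 0, Ȟ^1(U;F) ≅ Z/2 and Ȟ^2(U;F) ≅ 0

intersection data:
  W12={t1,t11} W16={t4} W23={t13} W34={t6} W45={t5,t10} W56={t7}
C dims 6,6; δ0: rk 6, SNF 1^5·2
Ȟ^0 = (6 − 6) − 0 = 0, so Ȟ^0 ≅ 0
Ȟ^1 = (6 − 0) − 6 = 0 plus torsion [2], so Ȟ^1 ≅ Z/2
Ȟ^2 = (0 − 0) − 0 = 0, so Ȟ^2 ≅ 0


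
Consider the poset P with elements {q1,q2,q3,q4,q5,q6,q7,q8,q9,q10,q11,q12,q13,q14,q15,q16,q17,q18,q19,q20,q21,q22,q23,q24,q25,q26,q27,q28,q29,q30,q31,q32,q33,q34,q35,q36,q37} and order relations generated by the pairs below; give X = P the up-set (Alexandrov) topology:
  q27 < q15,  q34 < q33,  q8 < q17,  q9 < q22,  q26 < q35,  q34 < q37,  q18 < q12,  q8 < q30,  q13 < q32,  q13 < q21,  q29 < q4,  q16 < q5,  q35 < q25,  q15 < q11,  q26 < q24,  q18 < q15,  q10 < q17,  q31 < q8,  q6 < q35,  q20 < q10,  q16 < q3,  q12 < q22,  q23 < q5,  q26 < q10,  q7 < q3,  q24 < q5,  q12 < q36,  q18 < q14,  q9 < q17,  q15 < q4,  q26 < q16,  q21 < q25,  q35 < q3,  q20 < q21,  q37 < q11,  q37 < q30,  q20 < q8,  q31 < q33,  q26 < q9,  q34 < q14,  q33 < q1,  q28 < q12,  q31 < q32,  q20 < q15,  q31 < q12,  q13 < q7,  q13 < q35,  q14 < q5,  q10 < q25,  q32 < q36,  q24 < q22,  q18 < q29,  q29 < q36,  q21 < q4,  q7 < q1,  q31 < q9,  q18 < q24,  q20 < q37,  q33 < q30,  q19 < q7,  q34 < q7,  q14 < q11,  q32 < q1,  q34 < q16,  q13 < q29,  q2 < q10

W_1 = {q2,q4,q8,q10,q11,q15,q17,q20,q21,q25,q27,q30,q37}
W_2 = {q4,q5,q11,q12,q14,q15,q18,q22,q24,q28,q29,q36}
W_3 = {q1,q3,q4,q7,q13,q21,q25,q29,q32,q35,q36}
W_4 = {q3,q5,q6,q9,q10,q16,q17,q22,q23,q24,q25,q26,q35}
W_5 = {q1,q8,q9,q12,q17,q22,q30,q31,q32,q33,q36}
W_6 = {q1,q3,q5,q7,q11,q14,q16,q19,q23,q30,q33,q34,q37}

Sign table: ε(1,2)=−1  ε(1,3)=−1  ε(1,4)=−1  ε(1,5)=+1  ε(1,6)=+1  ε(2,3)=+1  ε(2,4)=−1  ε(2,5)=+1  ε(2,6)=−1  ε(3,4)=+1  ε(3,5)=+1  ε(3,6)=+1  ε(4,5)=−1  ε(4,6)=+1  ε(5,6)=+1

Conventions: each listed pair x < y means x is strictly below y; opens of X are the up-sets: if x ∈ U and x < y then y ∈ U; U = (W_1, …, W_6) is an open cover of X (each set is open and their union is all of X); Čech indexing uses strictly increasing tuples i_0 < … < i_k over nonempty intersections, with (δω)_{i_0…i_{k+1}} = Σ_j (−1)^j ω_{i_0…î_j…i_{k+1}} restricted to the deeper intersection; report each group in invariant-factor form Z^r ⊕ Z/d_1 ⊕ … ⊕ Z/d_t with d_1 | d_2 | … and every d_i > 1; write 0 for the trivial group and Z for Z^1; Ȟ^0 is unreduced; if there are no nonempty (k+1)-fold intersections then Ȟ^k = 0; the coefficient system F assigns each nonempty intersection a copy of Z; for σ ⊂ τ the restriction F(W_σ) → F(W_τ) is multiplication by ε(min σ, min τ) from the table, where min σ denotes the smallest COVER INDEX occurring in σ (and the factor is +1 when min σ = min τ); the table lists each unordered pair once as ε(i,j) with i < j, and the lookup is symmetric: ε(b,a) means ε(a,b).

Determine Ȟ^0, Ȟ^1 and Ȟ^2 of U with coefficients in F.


Ȟ^0 = 0,  Ȟ^1 = Z/2,  Ȟ^2 = Z

nerve of the cover:
  W12={q4,q11,q15} W13={q4,q21,q25} W14={q10,q17,q25} W15={q8,q17,q30} W16={q11,q30,q37} W23={q4,q29,q36} W24={q5,q22,q24} W25={q12,q22,q36} W26={q5,q11,q14} W34={q3,q25,q35} W35={q1,q32,q36} W36={q1,q3,q7} W45={q9,q17,q22} W46={q3,q5,q16,q23} W56={q1,q30,q33}
  W123={q4} W126={q11} W134={q25} W145={q17} W156={q30} W235={q36} W245={q22} W246={q5} W346={q3} W356={q1}
C dims 6,15,10; δ0: rk 6, SNF 1^5·2; δ1: rk 9, SNF 1^9
Ȟ^0 = (6 − 6) − 0 = 0, so Ȟ^0 ≅ 0
Ȟ^1 = (15 − 9) − 6 = 0 plus torsion [2], so Ȟ^1 ≅ Z/2
Ȟ^2 = (10 − 0) − 9 = 1, so Ȟ^2 ≅ Z


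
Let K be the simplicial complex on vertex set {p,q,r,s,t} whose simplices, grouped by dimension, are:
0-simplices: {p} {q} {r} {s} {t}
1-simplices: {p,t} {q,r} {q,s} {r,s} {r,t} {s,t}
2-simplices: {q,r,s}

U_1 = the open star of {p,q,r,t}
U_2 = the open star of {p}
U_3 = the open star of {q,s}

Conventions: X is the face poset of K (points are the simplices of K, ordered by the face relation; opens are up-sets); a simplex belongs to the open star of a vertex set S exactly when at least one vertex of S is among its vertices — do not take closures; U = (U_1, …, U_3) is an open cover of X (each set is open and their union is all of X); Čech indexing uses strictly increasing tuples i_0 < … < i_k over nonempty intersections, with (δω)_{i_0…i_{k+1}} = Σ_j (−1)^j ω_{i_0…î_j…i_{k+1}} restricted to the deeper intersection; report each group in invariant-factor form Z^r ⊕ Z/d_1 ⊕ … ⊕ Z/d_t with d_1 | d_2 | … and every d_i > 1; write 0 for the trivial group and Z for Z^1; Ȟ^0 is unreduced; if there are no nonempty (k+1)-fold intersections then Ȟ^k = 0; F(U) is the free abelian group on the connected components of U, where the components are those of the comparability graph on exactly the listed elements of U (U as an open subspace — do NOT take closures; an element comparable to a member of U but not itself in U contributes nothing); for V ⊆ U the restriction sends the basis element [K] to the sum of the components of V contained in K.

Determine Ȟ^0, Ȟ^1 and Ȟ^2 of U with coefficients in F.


nonempty intersections:
  U1={{p},{q},{r},{t},{p,t},{q,r},{q,s},{r,s},{r,t},{s,t},{q,r,s}} U2={{p},{p,t}} U3={{q},{s},{q,r},{q,s},{r,s},{s,t},{q,r,s}}
  U12={{p},{p,t}} U13={{q},{q,r},{q,s},{r,s},{s,t},{q,r,s}}
components per intersection:
  U1: {{p},{q},{r},{t},{p,t},{q,r},{q,s},{r,s},{r,t},{s,t},{q,r,s}}
  U2: {{p},{p,t}}
  U3: {{q},{s},{q,r},{q,s},{r,s},{s,t},{q,r,s}}
  U12: {{p},{p,t}}
  U13: {{q},{q,r},{q,s},{r,s},{q,r,s}} {{s,t}}
C dims 3,3; δ0: rk 2, SNF 1^2
Ȟ^0: (3−2)−0=1 ⇒ Z
Ȟ^1: (3−0)−2=1 ⇒ Z
Ȟ^2: (0−0)−0=0 ⇒ 0

Ȟ^0(U;F) ≅ Z; Ȟ^1(U;F) ≅ Z; Ȟ^2(U;F) ≅ 0


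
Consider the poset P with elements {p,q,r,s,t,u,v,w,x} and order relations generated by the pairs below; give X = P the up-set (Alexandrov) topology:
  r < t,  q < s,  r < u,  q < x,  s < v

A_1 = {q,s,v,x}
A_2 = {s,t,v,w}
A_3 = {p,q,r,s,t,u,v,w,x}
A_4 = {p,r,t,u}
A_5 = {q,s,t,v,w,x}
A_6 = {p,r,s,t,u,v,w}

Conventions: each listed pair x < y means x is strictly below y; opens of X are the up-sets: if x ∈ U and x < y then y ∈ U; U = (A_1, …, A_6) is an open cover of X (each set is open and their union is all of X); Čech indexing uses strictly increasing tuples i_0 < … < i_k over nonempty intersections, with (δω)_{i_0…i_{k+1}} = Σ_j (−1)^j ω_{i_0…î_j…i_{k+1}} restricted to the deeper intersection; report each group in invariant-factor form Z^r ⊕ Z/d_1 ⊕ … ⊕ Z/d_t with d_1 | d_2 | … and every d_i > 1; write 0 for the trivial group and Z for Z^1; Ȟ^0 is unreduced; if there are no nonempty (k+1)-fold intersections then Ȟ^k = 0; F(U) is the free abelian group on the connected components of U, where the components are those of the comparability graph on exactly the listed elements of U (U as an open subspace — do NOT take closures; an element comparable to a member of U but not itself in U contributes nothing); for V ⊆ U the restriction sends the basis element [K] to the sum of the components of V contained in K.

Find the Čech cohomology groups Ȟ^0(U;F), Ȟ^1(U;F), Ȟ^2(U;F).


cover nerve:
  A12={s,v} A13={q,s,v,x} A15={q,s,v,x} A16={s,v} A23={s,t,v,w} A24={t} A25={s,t,v,w} A26={s,t,v,w} A34={p,r,t,u} A35={q,s,t,v,w,x} A36={p,r,s,t,u,v,w} A45={t} A46={p,r,t,u} A56={s,t,v,w}
  A123={s,v} A125={s,v} A126={s,v} A135={q,s,v,x} A136={s,v} A156={s,v} A234={t} A235={s,t,v,w} A236={s,t,v,w} A245={t} A246={t} A256={s,t,v,w} A345={t} A346={p,r,t,u} A356={s,t,v,w} A456={t}
  A1235={s,v} A1236={s,v} A1256={s,v} A1356={s,v} A2345={t} A2346={t} A2356={s,t,v,w} A2456={t} A3456={t}
  A12356={s,v} A23456={t}
components per intersection:
  A1: {q,s,v,x}
  A2: {s,v} {t} {w}
  A3: {p} {q,s,v,x} {r,t,u} {w}
  A4: {p} {r,t,u}
  A5: {q,s,v,x} {t} {w}
  A6: {p} {r,t,u} {s,v} {w}
  A12: {s,v}
  A13: {q,s,v,x}
  A15: {q,s,v,x}
  A16: {s,v}
  A23: {s,v} {t} {w}
  A24: {t}
  A25: {s,v} {t} {w}
  A26: {s,v} {t} {w}
  A34: {p} {r,t,u}
  A35: {q,s,v,x} {t} {w}
  A36: {p} {r,t,u} {s,v} {w}
  A45: {t}
  A46: {p} {r,t,u}
  A56: {s,v} {t} {w}
  A123: {s,v}
  A125: {s,v}
  A126: {s,v}
  A135: {q,s,v,x}
  A136: {s,v}
  A156: {s,v}
  A234: {t}
  A235: {s,v} {t} {w}
  A236: {s,v} {t} {w}
  A245: {t}
  A246: {t}
  A256: {s,v} {t} {w}
  A345: {t}
  A346: {p} {r,t,u}
  A356: {s,v} {t} {w}
  A456: {t}
  A1235: {s,v}
  A1236: {s,v}
  A1256: {s,v}
  A1356: {s,v}
  A2345: {t}
  A2346: {t}
  A2356: {s,v} {t} {w}
  A2456: {t}
  A3456: {t}
  A12356: {s,v}
  A23456: {t}
C dims 17,29,25,11; δ0: rk 13, SNF 1^13; δ1: rk 16, SNF 1^16; δ2: rk 9, SNF 1^9
Ȟ^0: (17−13)−0=4 ⇒ Z^4
Ȟ^1: (29−16)−13=0 ⇒ 0
Ȟ^2: (25−9)−16=0 ⇒ 0

Ȟ^0 = Z^4, Ȟ^1 = 0, Ȟ^2 = 0


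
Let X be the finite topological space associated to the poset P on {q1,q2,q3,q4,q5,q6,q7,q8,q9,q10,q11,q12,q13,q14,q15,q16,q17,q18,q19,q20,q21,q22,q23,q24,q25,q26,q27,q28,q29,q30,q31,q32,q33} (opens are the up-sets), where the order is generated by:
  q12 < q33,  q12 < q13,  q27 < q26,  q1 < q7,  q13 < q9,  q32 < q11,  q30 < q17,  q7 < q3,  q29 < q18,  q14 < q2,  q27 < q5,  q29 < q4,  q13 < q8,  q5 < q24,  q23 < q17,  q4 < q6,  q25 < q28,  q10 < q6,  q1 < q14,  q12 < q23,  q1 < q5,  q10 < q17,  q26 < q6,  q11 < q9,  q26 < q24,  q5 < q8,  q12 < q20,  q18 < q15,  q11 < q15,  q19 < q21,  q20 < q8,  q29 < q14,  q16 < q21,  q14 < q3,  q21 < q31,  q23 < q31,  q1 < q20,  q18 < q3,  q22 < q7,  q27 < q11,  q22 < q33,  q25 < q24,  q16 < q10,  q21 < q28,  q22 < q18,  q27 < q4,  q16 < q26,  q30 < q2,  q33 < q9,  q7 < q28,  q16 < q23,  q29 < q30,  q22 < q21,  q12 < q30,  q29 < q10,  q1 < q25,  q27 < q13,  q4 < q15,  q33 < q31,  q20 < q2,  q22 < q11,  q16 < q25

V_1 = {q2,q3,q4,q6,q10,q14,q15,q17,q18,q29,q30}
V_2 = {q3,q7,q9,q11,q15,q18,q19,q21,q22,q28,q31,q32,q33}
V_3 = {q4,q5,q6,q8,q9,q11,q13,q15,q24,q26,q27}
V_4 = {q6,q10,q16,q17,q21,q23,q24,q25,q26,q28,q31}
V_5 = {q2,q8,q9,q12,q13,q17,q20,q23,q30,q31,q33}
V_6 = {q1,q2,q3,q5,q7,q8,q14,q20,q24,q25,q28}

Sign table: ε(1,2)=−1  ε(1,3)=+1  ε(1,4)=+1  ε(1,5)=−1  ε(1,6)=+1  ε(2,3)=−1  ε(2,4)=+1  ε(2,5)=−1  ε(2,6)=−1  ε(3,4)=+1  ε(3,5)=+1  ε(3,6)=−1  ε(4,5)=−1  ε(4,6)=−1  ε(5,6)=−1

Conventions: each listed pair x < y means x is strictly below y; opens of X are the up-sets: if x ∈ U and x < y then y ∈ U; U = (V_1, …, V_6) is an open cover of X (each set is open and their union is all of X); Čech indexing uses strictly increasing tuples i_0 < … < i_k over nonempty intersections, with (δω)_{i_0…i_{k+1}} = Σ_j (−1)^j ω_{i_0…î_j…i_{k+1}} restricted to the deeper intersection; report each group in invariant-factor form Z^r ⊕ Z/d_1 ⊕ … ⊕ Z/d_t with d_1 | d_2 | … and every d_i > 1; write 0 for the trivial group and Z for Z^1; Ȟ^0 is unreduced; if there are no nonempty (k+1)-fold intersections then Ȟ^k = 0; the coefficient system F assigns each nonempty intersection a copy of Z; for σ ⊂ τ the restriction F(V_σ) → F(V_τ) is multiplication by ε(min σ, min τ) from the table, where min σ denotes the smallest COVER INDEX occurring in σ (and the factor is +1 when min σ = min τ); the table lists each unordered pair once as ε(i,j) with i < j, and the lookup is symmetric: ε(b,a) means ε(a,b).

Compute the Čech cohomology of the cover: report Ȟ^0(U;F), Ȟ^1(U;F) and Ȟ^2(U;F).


cover nerve:
  V12={q3,q15,q18} V13={q4,q6,q15} V14={q6,q10,q17} V15={q2,q17,q30} V16={q2,q3,q14} V23={q9,q11,q15} V24={q21,q28,q31} V25={q9,q31,q33} V26={q3,q7,q28} V34={q6,q24,q26} V35={q8,q9,q13} V36={q5,q8,q24} V45={q17,q23,q31} V46={q24,q25,q28} V56={q2,q8,q20}
  V123={q15} V126={q3} V134={q6} V145={q17} V156={q2} V235={q9} V245={q31} V246={q28} V346={q24} V356={q8}
C dims 6,15,10; δ0: rk 6, SNF 1^5·2; δ1: rk 9, SNF 1^9
Ȟ^0: (6−6)−0=0 ⇒ 0
Ȟ^1: (15−9)−6=0 plus torsion [2] ⇒ Z/2
Ȟ^2: (10−0)−9=1 ⇒ Z

Ȟ^0 ≅ 0, Ȟ^1 ≅ Z/2, Ȟ^2 ≅ Z
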